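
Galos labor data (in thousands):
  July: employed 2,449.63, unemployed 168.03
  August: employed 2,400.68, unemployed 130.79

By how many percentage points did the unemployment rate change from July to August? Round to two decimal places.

July: labor force = 2,449.63 + 168.03 = 2,617.66; u = 168.03/2,617.66 = 6.42%.
August: labor force = 2,400.68 + 130.79 = 2,531.47; u = 130.79/2,531.47 = 5.17%.
Change = 5.17% − 6.42% = −1.25 pp.

The unemployment rate changed by −1.25 percentage points.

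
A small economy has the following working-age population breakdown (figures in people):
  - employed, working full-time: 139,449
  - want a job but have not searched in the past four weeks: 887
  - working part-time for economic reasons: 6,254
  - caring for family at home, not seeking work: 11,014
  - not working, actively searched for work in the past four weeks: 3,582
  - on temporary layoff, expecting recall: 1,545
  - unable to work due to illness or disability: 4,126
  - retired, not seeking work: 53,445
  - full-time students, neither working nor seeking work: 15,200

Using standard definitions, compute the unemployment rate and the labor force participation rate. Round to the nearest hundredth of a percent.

Employed = 139,449 + 6,254 = 145,703 (anyone who worked, including part-time for economic reasons, counts as employed).
Unemployed = 3,582 + 1,545 = 5,127 (jobless and actively searching, or on temporary layoff).
Labor force = 145,703 + 5,127 = 150,830.
Not in labor force = 887 + 11,014 + 4,126 + 53,445 + 15,200 = 84,672 (those not working and not actively searching are outside the labor force — including those who want a job but have given up searching).
Civilian working-age population = 150,830 + 84,672 = 235,502.
Unemployment rate = 5,127 / 150,830 = 3.40%.
Labor force participation rate = 150,830 / 235,502 = 64.05%.

Unemployment rate ≈ 3.40%; labor force participation rate ≈ 64.05%.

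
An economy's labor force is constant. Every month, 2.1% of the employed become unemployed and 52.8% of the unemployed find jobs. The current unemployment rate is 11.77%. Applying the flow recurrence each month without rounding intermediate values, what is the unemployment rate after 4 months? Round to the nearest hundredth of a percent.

Unemployment rate after four months ≈ 4.15%.

With a fixed labor force, u_{t+1} = u_t + s·(1−u_t) − f·u_t = u_t·(1−s−f) + s.
Here 1−s−f = 0.451 and s = 0.021.
u_1 = 0.117700 × 0.451 + 0.021 = 0.074083.
u_2 = 0.074083 × 0.451 + 0.021 = 0.054411.
u_3 = 0.054411 × 0.451 + 0.021 = 0.045539.
u_4 = 0.045539 × 0.451 + 0.021 = 0.041538.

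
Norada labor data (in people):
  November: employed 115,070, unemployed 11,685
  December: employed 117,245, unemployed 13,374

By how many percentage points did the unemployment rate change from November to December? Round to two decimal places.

The unemployment rate changed by +1.02 percentage points.

November: labor force = 115,070 + 11,685 = 126,755; u = 11,685/126,755 = 9.22%.
December: labor force = 117,245 + 13,374 = 130,619; u = 13,374/130,619 = 10.24%.
Change = 10.24% − 9.22% = +1.02 pp.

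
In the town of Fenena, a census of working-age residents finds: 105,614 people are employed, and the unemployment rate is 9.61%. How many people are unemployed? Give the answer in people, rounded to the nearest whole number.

About 11,229 are unemployed.

Let U be the number unemployed. The labor force is E + U, and U/(E+U) = 0.0961.
So U = 0.0961 × 105,614 / (1 − 0.0961) = 10149.51 / 0.9039 ≈ 11,229.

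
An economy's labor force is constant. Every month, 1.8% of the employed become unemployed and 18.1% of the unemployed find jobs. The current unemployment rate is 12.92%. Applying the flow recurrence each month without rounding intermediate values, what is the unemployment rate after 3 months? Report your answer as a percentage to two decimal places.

With a fixed labor force, u_{t+1} = u_t + s·(1−u_t) − f·u_t = u_t·(1−s−f) + s.
Here 1−s−f = 0.801 and s = 0.018.
u_1 = 0.129200 × 0.801 + 0.018 = 0.121489.
u_2 = 0.121489 × 0.801 + 0.018 = 0.115313.
u_3 = 0.115313 × 0.801 + 0.018 = 0.110366.

Unemployment rate after three months ≈ 11.04%.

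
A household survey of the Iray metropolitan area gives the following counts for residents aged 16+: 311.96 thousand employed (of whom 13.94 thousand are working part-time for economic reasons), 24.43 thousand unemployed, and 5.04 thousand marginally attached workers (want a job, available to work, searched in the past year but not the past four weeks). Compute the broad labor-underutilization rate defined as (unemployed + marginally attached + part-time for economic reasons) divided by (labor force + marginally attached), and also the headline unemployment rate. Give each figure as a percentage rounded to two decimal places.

Broad underutilization rate ≈ 12.71%; headline unemployment rate ≈ 7.26%.

Labor force = 311.96 + 24.43 = 336.39 thousand.
Numerator = 24.43 + 5.04 + 13.94 = 43.41 thousand.
Denominator = 336.39 + 5.04 = 341.43 thousand.
Broad rate = 43.41 / 341.43 = 12.71%.
Headline unemployment rate = 24.43 / 336.39 = 7.26%.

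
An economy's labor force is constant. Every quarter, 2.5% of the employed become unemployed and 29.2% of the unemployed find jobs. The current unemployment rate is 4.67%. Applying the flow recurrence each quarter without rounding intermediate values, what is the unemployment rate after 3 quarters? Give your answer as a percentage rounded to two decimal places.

Unemployment rate after three quarters ≈ 6.86%.

With a fixed labor force, u_{t+1} = u_t + s·(1−u_t) − f·u_t = u_t·(1−s−f) + s.
Here 1−s−f = 0.683 and s = 0.025.
u_1 = 0.046700 × 0.683 + 0.025 = 0.056896.
u_2 = 0.056896 × 0.683 + 0.025 = 0.063860.
u_3 = 0.063860 × 0.683 + 0.025 = 0.068616.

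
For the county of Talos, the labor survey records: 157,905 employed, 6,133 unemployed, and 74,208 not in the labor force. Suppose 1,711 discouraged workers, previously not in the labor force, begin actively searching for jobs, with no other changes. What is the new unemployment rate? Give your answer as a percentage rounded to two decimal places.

New unemployment rate ≈ 4.73%.

Initially, labor force = 157,905 + 6,133 = 164,038, so u = 6,133/164,038 = 3.74%.
After the change, unemployed and labor force both rise by 1,711 → E = 157,905, U = 7,844, labor force = 165,749.
New unemployment rate = 7,844 / 165,749 = 4.73%.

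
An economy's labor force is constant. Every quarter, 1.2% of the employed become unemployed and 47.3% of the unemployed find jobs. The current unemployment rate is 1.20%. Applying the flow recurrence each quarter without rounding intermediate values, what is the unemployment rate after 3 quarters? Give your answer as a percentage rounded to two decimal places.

With a fixed labor force, u_{t+1} = u_t + s·(1−u_t) − f·u_t = u_t·(1−s−f) + s.
Here 1−s−f = 0.515 and s = 0.012.
u_1 = 0.012000 × 0.515 + 0.012 = 0.018180.
u_2 = 0.018180 × 0.515 + 0.012 = 0.021363.
u_3 = 0.021363 × 0.515 + 0.012 = 0.023002.

Unemployment rate after three quarters ≈ 2.30%.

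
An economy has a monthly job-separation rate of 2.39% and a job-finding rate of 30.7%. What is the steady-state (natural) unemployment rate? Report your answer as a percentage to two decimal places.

Steady-state unemployment rate ≈ 7.22%.

At steady state the flows balance: s·E = f·U, so U/(E+U) = s/(s+f).
u* = 2.39 / (2.39 + 30.7) = 2.39 / 33.09 = 7.22%.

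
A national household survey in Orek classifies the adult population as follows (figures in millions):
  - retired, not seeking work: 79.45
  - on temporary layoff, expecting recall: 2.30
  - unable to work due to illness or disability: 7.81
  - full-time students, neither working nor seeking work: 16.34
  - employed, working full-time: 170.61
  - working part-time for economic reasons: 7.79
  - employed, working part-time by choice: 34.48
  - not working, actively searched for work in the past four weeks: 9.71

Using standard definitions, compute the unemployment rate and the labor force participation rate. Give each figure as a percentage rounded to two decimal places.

Employed = 170.61 + 7.79 + 34.48 = 212.88 million (anyone who worked, including part-time for economic reasons, counts as employed).
Unemployed = 2.30 + 9.71 = 12.01 million (jobless and actively searching, or on temporary layoff).
Labor force = 212.88 + 12.01 = 224.89 million.
Not in labor force = 79.45 + 7.81 + 16.34 = 103.60 million (those not working and not actively searching are outside the labor force).
Civilian working-age population = 224.89 + 103.60 = 328.49 million.
Unemployment rate = 12.01 / 224.89 = 5.34%.
Labor force participation rate = 224.89 / 328.49 = 68.46%.

Unemployment rate ≈ 5.34%; labor force participation rate ≈ 68.46%.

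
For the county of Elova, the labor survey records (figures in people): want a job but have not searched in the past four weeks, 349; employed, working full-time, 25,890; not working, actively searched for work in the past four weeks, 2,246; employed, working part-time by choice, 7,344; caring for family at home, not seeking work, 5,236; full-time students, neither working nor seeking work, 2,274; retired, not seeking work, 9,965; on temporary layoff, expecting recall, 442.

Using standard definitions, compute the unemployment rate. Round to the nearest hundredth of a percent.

Unemployment rate ≈ 7.48%.

Employed = 25,890 + 7,344 = 33,234.
Unemployed = 2,246 + 442 = 2,688 (jobless and actively searching, or on temporary layoff).
Labor force = 33,234 + 2,688 = 35,922.
Unemployment rate = 2,688 / 35,922 = 7.48%.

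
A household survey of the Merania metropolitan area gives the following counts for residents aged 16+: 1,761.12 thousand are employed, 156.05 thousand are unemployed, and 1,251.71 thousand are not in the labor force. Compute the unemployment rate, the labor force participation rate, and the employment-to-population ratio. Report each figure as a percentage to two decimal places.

Unemployment rate ≈ 8.14%; labor force participation rate ≈ 60.50%; employment-population ratio ≈ 55.58%.

Labor force = employed + unemployed = 1,761.12 + 156.05 = 1,917.17 thousand.
Working-age population = 1,917.17 + 1,251.71 = 3,168.88 thousand.
Unemployment rate = 156.05 / 1,917.17 = 8.14%.
Labor force participation rate = 1,917.17 / 3,168.88 = 60.50%.
Employment-population ratio = 1,761.12 / 3,168.88 = 55.58%.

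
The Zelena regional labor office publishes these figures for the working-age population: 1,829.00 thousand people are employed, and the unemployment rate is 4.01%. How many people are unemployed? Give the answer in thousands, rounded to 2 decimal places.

Let U be the number unemployed. The labor force is E + U, and U/(E+U) = 0.0401.
So U = 0.0401 × 1,829.00 / (1 − 0.0401) = 73.3429 / 0.9599 ≈ 76.41 thousand.

About 76.41 thousand are unemployed.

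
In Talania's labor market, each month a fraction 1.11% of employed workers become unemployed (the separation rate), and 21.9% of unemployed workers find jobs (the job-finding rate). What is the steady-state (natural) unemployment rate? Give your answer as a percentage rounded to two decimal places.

At steady state the flows balance: s·E = f·U, so U/(E+U) = s/(s+f).
u* = 1.11 / (1.11 + 21.9) = 1.11 / 23.01 = 4.82%.

Steady-state unemployment rate ≈ 4.82%.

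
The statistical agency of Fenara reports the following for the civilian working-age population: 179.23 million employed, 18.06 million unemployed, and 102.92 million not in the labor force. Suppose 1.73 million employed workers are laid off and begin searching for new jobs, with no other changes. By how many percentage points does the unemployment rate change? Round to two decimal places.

Initially, labor force = 179.23 + 18.06 = 197.29 million, so u = 18.06/197.29 = 9.15%.
After the change, employed falls and unemployed rises by 1.73; labor force unchanged → E = 177.50, U = 19.79, labor force = 197.29 million.
New unemployment rate = 19.79 / 197.29 = 10.03%.
Change = 10.03% − 9.15% = +0.88 percentage points.

The unemployment rate changes by +0.88 percentage points.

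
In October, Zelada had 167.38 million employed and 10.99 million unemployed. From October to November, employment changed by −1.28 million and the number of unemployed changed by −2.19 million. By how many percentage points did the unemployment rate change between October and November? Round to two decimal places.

The unemployment rate changed by −1.13 percentage points.

October: labor force = 167.38 + 10.99 = 178.37; u = 10.99/178.37 = 6.16%.
November: labor force = 166.10 + 8.80 = 174.90; u = 8.80/174.90 = 5.03%.
Change = 5.03% − 6.16% = −1.13 pp.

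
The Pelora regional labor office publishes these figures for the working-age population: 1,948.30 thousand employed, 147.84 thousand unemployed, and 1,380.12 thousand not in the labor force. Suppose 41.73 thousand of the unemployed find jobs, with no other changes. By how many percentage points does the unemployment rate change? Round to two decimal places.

The unemployment rate changes by −1.99 percentage points.

Initially, labor force = 1,948.30 + 147.84 = 2,096.14 thousand, so u = 147.84/2,096.14 = 7.05%.
After the change, unemployed falls and employed rises by 41.73; labor force unchanged → E = 1,990.03, U = 106.11, labor force = 2,096.14 thousand.
New unemployment rate = 106.11 / 2,096.14 = 5.06%.
Change = 5.06% − 7.05% = −1.99 percentage points.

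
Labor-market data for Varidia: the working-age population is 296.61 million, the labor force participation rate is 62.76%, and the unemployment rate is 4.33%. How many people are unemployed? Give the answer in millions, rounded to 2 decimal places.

About 8.06 million are unemployed.

Labor force = 0.6276 × 296.61 = 186.15 million.
Unemployed = 0.0433 × 186.15 ≈ 8.06 million.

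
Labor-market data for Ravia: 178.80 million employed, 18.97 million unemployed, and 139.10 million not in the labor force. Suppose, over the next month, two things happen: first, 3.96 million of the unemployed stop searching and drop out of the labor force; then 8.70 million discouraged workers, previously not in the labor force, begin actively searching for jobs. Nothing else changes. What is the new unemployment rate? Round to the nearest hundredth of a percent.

New unemployment rate ≈ 11.71%.

Initially, labor force = 178.80 + 18.97 = 197.77 million, so u = 18.97/197.77 = 9.59%.
After the first change, unemployed and labor force both fall by 3.96 → E = 178.80, U = 15.01, labor force = 193.81 million.
After the second change, unemployed and labor force both rise by 8.70 → E = 178.80, U = 23.71, labor force = 202.51 million.
New unemployment rate = 23.71 / 202.51 = 11.71%.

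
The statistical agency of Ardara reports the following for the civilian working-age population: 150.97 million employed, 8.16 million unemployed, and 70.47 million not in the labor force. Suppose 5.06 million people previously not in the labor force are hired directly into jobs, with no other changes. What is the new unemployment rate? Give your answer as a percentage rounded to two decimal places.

Initially, labor force = 150.97 + 8.16 = 159.13 million, so u = 8.16/159.13 = 5.13%.
After the change, employed and labor force both rise by 5.06; unemployed unchanged → E = 156.03, U = 8.16, labor force = 164.19 million.
New unemployment rate = 8.16 / 164.19 = 4.97%.

New unemployment rate ≈ 4.97%.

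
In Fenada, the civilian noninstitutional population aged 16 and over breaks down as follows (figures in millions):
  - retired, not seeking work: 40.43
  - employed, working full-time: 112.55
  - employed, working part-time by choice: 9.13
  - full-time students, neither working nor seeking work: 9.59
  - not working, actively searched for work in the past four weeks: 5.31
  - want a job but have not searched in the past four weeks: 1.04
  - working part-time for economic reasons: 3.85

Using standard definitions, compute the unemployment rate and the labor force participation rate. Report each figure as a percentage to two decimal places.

Unemployment rate ≈ 4.06%; labor force participation rate ≈ 71.93%.

Employed = 112.55 + 9.13 + 3.85 = 125.53 million (anyone who worked, including part-time for economic reasons, counts as employed).
Unemployed = 5.31 million.
Labor force = 125.53 + 5.31 = 130.84 million.
Not in labor force = 40.43 + 9.59 + 1.04 = 51.06 million (those not working and not actively searching are outside the labor force — including those who want a job but have given up searching).
Civilian working-age population = 130.84 + 51.06 = 181.90 million.
Unemployment rate = 5.31 / 130.84 = 4.06%.
Labor force participation rate = 130.84 / 181.90 = 71.93%.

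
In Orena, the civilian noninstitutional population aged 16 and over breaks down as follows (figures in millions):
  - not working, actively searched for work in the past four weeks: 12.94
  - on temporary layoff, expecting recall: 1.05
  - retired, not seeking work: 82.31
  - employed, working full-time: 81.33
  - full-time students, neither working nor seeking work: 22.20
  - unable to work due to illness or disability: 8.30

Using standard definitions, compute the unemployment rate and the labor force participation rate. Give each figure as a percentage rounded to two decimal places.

Employed = 81.33 million.
Unemployed = 12.94 + 1.05 = 13.99 million (jobless and actively searching, or on temporary layoff).
Labor force = 81.33 + 13.99 = 95.32 million.
Not in labor force = 82.31 + 22.20 + 8.30 = 112.81 million (those not working and not actively searching are outside the labor force).
Civilian working-age population = 95.32 + 112.81 = 208.13 million.
Unemployment rate = 13.99 / 95.32 = 14.68%.
Labor force participation rate = 95.32 / 208.13 = 45.80%.

Unemployment rate ≈ 14.68%; labor force participation rate ≈ 45.80%.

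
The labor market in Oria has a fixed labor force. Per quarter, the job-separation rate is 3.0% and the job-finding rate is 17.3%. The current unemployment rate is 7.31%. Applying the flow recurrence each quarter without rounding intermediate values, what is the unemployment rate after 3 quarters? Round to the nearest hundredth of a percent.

Unemployment rate after three quarters ≈ 11.00%.

With a fixed labor force, u_{t+1} = u_t + s·(1−u_t) − f·u_t = u_t·(1−s−f) + s.
Here 1−s−f = 0.797 and s = 0.030.
u_1 = 0.073100 × 0.797 + 0.030 = 0.088261.
u_2 = 0.088261 × 0.797 + 0.030 = 0.100344.
u_3 = 0.100344 × 0.797 + 0.030 = 0.109974.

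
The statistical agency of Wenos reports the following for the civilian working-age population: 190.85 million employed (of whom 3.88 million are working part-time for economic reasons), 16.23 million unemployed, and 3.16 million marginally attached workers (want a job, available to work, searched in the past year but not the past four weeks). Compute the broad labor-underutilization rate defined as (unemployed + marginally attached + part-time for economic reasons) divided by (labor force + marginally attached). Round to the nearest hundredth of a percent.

Broad underutilization rate ≈ 11.07%.

Labor force = 190.85 + 16.23 = 207.08 million.
Numerator = 16.23 + 3.16 + 3.88 = 23.27 million.
Denominator = 207.08 + 3.16 = 210.24 million.
Broad rate = 23.27 / 210.24 = 11.07%.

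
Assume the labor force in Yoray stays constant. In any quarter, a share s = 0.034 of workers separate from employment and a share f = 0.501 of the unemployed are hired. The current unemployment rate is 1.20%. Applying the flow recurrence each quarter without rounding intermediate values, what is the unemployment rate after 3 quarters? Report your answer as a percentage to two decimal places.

With a fixed labor force, u_{t+1} = u_t + s·(1−u_t) − f·u_t = u_t·(1−s−f) + s.
Here 1−s−f = 0.465 and s = 0.034.
u_1 = 0.012000 × 0.465 + 0.034 = 0.039580.
u_2 = 0.039580 × 0.465 + 0.034 = 0.052405.
u_3 = 0.052405 × 0.465 + 0.034 = 0.058368.

Unemployment rate after three quarters ≈ 5.84%.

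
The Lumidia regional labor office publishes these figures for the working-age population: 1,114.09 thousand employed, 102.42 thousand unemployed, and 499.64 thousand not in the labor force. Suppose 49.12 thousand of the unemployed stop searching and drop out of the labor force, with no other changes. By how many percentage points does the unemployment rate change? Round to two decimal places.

Initially, labor force = 1,114.09 + 102.42 = 1,216.51 thousand, so u = 102.42/1,216.51 = 8.42%.
After the change, unemployed and labor force both fall by 49.12 → E = 1,114.09, U = 53.30, labor force = 1,167.39 thousand.
New unemployment rate = 53.30 / 1,167.39 = 4.57%.
Change = 4.57% − 8.42% = −3.85 percentage points.

The unemployment rate changes by −3.85 percentage points.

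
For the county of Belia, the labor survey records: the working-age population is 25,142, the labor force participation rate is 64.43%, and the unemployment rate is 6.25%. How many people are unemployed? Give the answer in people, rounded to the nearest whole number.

About 1,012 are unemployed.

Labor force = 0.6443 × 25,142 = 16,199.
Unemployed = 0.0625 × 16,199 ≈ 1,012.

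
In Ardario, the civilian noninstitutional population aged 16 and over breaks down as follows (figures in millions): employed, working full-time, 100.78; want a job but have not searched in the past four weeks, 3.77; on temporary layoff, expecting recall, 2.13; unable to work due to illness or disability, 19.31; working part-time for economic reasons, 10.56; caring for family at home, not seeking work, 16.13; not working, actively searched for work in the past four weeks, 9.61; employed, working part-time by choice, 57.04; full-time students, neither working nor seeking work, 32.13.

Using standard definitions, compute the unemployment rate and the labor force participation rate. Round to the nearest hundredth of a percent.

Unemployment rate ≈ 6.52%; labor force participation rate ≈ 71.63%.

Employed = 100.78 + 10.56 + 57.04 = 168.38 million (anyone who worked, including part-time for economic reasons, counts as employed).
Unemployed = 2.13 + 9.61 = 11.74 million (jobless and actively searching, or on temporary layoff).
Labor force = 168.38 + 11.74 = 180.12 million.
Not in labor force = 3.77 + 19.31 + 16.13 + 32.13 = 71.34 million (those not working and not actively searching are outside the labor force — including those who want a job but have given up searching).
Civilian working-age population = 180.12 + 71.34 = 251.46 million.
Unemployment rate = 11.74 / 180.12 = 6.52%.
Labor force participation rate = 180.12 / 251.46 = 71.63%.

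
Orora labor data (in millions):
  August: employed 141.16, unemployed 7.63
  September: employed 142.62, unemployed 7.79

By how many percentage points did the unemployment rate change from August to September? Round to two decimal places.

August: labor force = 141.16 + 7.63 = 148.79; u = 7.63/148.79 = 5.13%.
September: labor force = 142.62 + 7.79 = 150.41; u = 7.79/150.41 = 5.18%.
Change = 5.18% − 5.13% = +0.05 pp.

The unemployment rate changed by +0.05 percentage points.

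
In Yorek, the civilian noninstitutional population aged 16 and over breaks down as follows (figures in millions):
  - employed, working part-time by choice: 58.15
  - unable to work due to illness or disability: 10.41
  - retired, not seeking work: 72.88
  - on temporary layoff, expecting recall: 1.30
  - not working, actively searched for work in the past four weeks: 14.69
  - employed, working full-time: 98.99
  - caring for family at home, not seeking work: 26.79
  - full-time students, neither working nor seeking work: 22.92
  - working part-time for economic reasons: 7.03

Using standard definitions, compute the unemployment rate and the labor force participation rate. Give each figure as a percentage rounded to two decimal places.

Unemployment rate ≈ 8.88%; labor force participation rate ≈ 57.53%.

Employed = 58.15 + 98.99 + 7.03 = 164.17 million (anyone who worked, including part-time for economic reasons, counts as employed).
Unemployed = 1.30 + 14.69 = 15.99 million (jobless and actively searching, or on temporary layoff).
Labor force = 164.17 + 15.99 = 180.16 million.
Not in labor force = 10.41 + 72.88 + 26.79 + 22.92 = 133.00 million (those not working and not actively searching are outside the labor force).
Civilian working-age population = 180.16 + 133.00 = 313.16 million.
Unemployment rate = 15.99 / 180.16 = 8.88%.
Labor force participation rate = 180.16 / 313.16 = 57.53%.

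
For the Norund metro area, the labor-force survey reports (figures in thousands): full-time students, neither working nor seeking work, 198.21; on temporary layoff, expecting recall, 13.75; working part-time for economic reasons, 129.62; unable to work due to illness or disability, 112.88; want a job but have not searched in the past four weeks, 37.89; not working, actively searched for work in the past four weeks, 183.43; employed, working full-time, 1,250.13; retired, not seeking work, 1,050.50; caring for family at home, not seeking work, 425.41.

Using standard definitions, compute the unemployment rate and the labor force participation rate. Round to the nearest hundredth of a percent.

Unemployment rate ≈ 12.50%; labor force participation rate ≈ 46.36%.

Employed = 129.62 + 1,250.13 = 1,379.75 thousand (anyone who worked, including part-time for economic reasons, counts as employed).
Unemployed = 13.75 + 183.43 = 197.18 thousand (jobless and actively searching, or on temporary layoff).
Labor force = 1,379.75 + 197.18 = 1,576.93 thousand.
Not in labor force = 198.21 + 112.88 + 37.89 + 1,050.50 + 425.41 = 1,824.89 thousand (those not working and not actively searching are outside the labor force — including those who want a job but have given up searching).
Civilian working-age population = 1,576.93 + 1,824.89 = 3,401.82 thousand.
Unemployment rate = 197.18 / 1,576.93 = 12.50%.
Labor force participation rate = 1,576.93 / 3,401.82 = 46.36%.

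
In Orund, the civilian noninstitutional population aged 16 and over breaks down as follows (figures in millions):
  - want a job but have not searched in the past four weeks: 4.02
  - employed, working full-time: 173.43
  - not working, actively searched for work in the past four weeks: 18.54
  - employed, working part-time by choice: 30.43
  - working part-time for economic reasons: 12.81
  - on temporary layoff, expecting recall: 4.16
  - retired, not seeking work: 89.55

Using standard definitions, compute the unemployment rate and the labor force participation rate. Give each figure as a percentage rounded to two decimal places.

Unemployment rate ≈ 9.48%; labor force participation rate ≈ 71.90%.

Employed = 173.43 + 30.43 + 12.81 = 216.67 million (anyone who worked, including part-time for economic reasons, counts as employed).
Unemployed = 18.54 + 4.16 = 22.70 million (jobless and actively searching, or on temporary layoff).
Labor force = 216.67 + 22.70 = 239.37 million.
Not in labor force = 4.02 + 89.55 = 93.57 million (those not working and not actively searching are outside the labor force — including those who want a job but have given up searching).
Civilian working-age population = 239.37 + 93.57 = 332.94 million.
Unemployment rate = 22.70 / 239.37 = 9.48%.
Labor force participation rate = 239.37 / 332.94 = 71.90%.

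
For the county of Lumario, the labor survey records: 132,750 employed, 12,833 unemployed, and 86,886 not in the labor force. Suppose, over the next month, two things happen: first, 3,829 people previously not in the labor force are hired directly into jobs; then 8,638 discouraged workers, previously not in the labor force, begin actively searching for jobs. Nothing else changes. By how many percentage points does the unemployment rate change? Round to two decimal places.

The unemployment rate changes by +4.77 percentage points.

Initially, labor force = 132,750 + 12,833 = 145,583, so u = 12,833/145,583 = 8.81%.
After the first change, employed and labor force both rise by 3,829; unemployed unchanged → E = 136,579, U = 12,833, labor force = 149,412.
After the second change, unemployed and labor force both rise by 8,638 → E = 136,579, U = 21,471, labor force = 158,050.
New unemployment rate = 21,471 / 158,050 = 13.58%.
Change = 13.58% − 8.81% = +4.77 percentage points.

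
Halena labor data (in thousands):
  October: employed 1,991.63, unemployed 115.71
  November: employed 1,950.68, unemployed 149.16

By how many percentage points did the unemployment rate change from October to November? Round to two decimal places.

The unemployment rate changed by +1.61 percentage points.

October: labor force = 1,991.63 + 115.71 = 2,107.34; u = 115.71/2,107.34 = 5.49%.
November: labor force = 1,950.68 + 149.16 = 2,099.84; u = 149.16/2,099.84 = 7.10%.
Change = 7.10% − 5.49% = +1.61 pp.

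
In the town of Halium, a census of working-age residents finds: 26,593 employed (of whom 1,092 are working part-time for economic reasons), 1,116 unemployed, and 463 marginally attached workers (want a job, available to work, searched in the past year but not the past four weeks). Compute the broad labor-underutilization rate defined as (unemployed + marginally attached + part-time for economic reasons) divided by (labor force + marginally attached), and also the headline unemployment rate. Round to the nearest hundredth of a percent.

Broad underutilization rate ≈ 9.48%; headline unemployment rate ≈ 4.03%.

Labor force = 26,593 + 1,116 = 27,709.
Numerator = 1,116 + 463 + 1,092 = 2,671.
Denominator = 27,709 + 463 = 28,172.
Broad rate = 2,671 / 28,172 = 9.48%.
Headline unemployment rate = 1,116 / 27,709 = 4.03%.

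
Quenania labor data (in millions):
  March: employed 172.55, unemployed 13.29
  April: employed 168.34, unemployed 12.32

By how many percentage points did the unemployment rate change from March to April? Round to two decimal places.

The unemployment rate changed by −0.33 percentage points.

March: labor force = 172.55 + 13.29 = 185.84; u = 13.29/185.84 = 7.15%.
April: labor force = 168.34 + 12.32 = 180.66; u = 12.32/180.66 = 6.82%.
Change = 6.82% − 7.15% = −0.33 pp.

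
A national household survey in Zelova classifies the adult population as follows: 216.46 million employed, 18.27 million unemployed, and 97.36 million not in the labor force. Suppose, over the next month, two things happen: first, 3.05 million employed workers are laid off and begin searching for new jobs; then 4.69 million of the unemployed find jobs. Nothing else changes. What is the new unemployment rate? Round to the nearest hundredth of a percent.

Initially, labor force = 216.46 + 18.27 = 234.73 million, so u = 18.27/234.73 = 7.78%.
After the first change, employed falls and unemployed rises by 3.05; labor force unchanged → E = 213.41, U = 21.32, labor force = 234.73 million.
After the second change, unemployed falls and employed rises by 4.69; labor force unchanged → E = 218.10, U = 16.63, labor force = 234.73 million.
New unemployment rate = 16.63 / 234.73 = 7.08%.

New unemployment rate ≈ 7.08%.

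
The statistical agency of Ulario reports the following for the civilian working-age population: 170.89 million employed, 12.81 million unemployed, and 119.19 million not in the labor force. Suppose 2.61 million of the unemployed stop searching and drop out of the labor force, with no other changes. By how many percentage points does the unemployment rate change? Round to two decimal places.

Initially, labor force = 170.89 + 12.81 = 183.70 million, so u = 12.81/183.70 = 6.97%.
After the change, unemployed and labor force both fall by 2.61 → E = 170.89, U = 10.20, labor force = 181.09 million.
New unemployment rate = 10.20 / 181.09 = 5.63%.
Change = 5.63% − 6.97% = −1.34 percentage points.

The unemployment rate changes by −1.34 percentage points.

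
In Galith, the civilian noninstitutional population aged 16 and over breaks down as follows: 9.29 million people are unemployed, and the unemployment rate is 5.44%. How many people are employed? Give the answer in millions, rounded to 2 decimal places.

Labor force = U / u = 9.29 / 0.0544 ≈ 170.77 million.
Employed = labor force − unemployed = 170.77 − 9.29 = 161.48 million.

About 161.48 million are employed.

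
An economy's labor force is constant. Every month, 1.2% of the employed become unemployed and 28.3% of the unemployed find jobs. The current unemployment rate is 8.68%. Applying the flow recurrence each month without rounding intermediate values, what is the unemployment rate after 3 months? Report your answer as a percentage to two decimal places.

Unemployment rate after three months ≈ 5.68%.

With a fixed labor force, u_{t+1} = u_t + s·(1−u_t) − f·u_t = u_t·(1−s−f) + s.
Here 1−s−f = 0.705 and s = 0.012.
u_1 = 0.086800 × 0.705 + 0.012 = 0.073194.
u_2 = 0.073194 × 0.705 + 0.012 = 0.063602.
u_3 = 0.063602 × 0.705 + 0.012 = 0.056839.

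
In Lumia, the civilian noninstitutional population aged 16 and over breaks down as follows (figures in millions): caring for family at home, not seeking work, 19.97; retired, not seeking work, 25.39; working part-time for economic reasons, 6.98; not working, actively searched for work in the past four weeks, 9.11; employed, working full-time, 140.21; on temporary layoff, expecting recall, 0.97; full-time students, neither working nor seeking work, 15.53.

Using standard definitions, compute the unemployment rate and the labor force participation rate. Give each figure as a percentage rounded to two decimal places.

Unemployment rate ≈ 6.41%; labor force participation rate ≈ 72.09%.

Employed = 6.98 + 140.21 = 147.19 million (anyone who worked, including part-time for economic reasons, counts as employed).
Unemployed = 9.11 + 0.97 = 10.08 million (jobless and actively searching, or on temporary layoff).
Labor force = 147.19 + 10.08 = 157.27 million.
Not in labor force = 19.97 + 25.39 + 15.53 = 60.89 million (those not working and not actively searching are outside the labor force).
Civilian working-age population = 157.27 + 60.89 = 218.16 million.
Unemployment rate = 10.08 / 157.27 = 6.41%.
Labor force participation rate = 157.27 / 218.16 = 72.09%.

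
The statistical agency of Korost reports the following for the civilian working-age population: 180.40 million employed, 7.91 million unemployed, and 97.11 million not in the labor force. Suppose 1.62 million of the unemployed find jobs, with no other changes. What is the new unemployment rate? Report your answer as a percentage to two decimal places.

Initially, labor force = 180.40 + 7.91 = 188.31 million, so u = 7.91/188.31 = 4.20%.
After the change, unemployed falls and employed rises by 1.62; labor force unchanged → E = 182.02, U = 6.29, labor force = 188.31 million.
New unemployment rate = 6.29 / 188.31 = 3.34%.

New unemployment rate ≈ 3.34%.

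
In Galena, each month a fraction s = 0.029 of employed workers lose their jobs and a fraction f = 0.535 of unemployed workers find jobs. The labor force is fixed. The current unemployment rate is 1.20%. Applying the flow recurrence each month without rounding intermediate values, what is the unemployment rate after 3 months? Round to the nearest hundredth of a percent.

With a fixed labor force, u_{t+1} = u_t + s·(1−u_t) − f·u_t = u_t·(1−s−f) + s.
Here 1−s−f = 0.436 and s = 0.029.
u_1 = 0.012000 × 0.436 + 0.029 = 0.034232.
u_2 = 0.034232 × 0.436 + 0.029 = 0.043925.
u_3 = 0.043925 × 0.436 + 0.029 = 0.048151.

Unemployment rate after three months ≈ 4.82%.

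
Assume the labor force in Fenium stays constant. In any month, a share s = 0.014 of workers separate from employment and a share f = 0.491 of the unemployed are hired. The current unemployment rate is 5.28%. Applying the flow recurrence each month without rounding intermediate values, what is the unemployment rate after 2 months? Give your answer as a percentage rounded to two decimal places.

With a fixed labor force, u_{t+1} = u_t + s·(1−u_t) − f·u_t = u_t·(1−s−f) + s.
Here 1−s−f = 0.495 and s = 0.014.
u_1 = 0.052800 × 0.495 + 0.014 = 0.040136.
u_2 = 0.040136 × 0.495 + 0.014 = 0.033867.

Unemployment rate after two months ≈ 3.39%.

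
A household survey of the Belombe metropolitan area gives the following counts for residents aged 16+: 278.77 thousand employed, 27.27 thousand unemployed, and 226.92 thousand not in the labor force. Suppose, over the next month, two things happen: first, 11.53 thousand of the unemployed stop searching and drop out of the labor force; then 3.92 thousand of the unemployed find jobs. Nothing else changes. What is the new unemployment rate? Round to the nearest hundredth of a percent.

Initially, labor force = 278.77 + 27.27 = 306.04 thousand, so u = 27.27/306.04 = 8.91%.
After the first change, unemployed and labor force both fall by 11.53 → E = 278.77, U = 15.74, labor force = 294.51 thousand.
After the second change, unemployed falls and employed rises by 3.92; labor force unchanged → E = 282.69, U = 11.82, labor force = 294.51 thousand.
New unemployment rate = 11.82 / 294.51 = 4.01%.

New unemployment rate ≈ 4.01%.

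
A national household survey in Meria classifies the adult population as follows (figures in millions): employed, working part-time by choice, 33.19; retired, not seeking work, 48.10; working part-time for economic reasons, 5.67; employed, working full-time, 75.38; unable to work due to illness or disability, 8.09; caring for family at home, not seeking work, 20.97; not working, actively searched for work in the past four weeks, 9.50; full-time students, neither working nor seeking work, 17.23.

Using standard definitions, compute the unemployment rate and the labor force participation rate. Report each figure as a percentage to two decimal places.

Unemployment rate ≈ 7.68%; labor force participation rate ≈ 56.73%.

Employed = 33.19 + 5.67 + 75.38 = 114.24 million (anyone who worked, including part-time for economic reasons, counts as employed).
Unemployed = 9.50 million.
Labor force = 114.24 + 9.50 = 123.74 million.
Not in labor force = 48.10 + 8.09 + 20.97 + 17.23 = 94.39 million (those not working and not actively searching are outside the labor force).
Civilian working-age population = 123.74 + 94.39 = 218.13 million.
Unemployment rate = 9.50 / 123.74 = 7.68%.
Labor force participation rate = 123.74 / 218.13 = 56.73%.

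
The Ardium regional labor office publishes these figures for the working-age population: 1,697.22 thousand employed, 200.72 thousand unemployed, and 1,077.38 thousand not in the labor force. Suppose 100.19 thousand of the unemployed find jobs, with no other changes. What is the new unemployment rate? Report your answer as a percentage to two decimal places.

New unemployment rate ≈ 5.30%.

Initially, labor force = 1,697.22 + 200.72 = 1,897.94 thousand, so u = 200.72/1,897.94 = 10.58%.
After the change, unemployed falls and employed rises by 100.19; labor force unchanged → E = 1,797.41, U = 100.53, labor force = 1,897.94 thousand.
New unemployment rate = 100.53 / 1,897.94 = 5.30%.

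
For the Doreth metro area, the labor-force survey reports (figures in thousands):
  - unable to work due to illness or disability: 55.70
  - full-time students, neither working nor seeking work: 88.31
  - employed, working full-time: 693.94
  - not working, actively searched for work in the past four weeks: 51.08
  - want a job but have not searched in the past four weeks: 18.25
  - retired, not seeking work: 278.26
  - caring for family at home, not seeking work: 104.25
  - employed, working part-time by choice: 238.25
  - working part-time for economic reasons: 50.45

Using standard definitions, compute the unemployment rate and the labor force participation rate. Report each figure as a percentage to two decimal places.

Employed = 693.94 + 238.25 + 50.45 = 982.64 thousand (anyone who worked, including part-time for economic reasons, counts as employed).
Unemployed = 51.08 thousand.
Labor force = 982.64 + 51.08 = 1,033.72 thousand.
Not in labor force = 55.70 + 88.31 + 18.25 + 278.26 + 104.25 = 544.77 thousand (those not working and not actively searching are outside the labor force — including those who want a job but have given up searching).
Civilian working-age population = 1,033.72 + 544.77 = 1,578.49 thousand.
Unemployment rate = 51.08 / 1,033.72 = 4.94%.
Labor force participation rate = 1,033.72 / 1,578.49 = 65.49%.

Unemployment rate ≈ 4.94%; labor force participation rate ≈ 65.49%.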